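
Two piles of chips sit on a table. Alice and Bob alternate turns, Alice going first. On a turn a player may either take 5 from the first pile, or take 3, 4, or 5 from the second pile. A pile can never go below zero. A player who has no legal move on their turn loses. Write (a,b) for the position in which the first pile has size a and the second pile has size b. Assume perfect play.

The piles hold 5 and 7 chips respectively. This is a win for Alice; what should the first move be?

Move to (5,4).

Classify positions by backward induction: terminal positions (no move available) are L. From any other position, the mover wins iff some move reaches an L.
No move ever increases a pile, so every position that can arise here has a ≤ 5 and b ≤ 7; it is enough to label the cells with 0 ≤ a ≤ 5 and 0 ≤ b ≤ 7.
Every move lowers a or b (never raises either), so fill the grid row by row in increasing a, and left to right within a row: each cell's successors are then already labelled.
      b=0  b=1  b=2  b=3  b=4  b=5  b=6  b=7
a=0:    L    L    L    W    W    W    W    W
a=1:    L    L    L    W    W    W    W    W
a=2:    L    L    L    W    W    W    W    W
a=3:    L    L    L    W    W    W    W    W
a=4:    L    L    L    W    W    W    W    W
a=5:    W    W    W    L    L    L    W    W
Cells with no legal move (terminal, hence L): (0,0), (0,1), (0,2), (1,0), (1,1), (1,2), (2,0), (2,1), (2,2), (3,0), (3,1), (3,2), (4,0), (4,1), (4,2).
The remaining L cells, each justified by listing all of its moves:
(5,3): L (options (0,3)(W), (5,0)(W) are all W)
(5,4): L (options (0,4)(W), (5,1)(W), (5,0)(W) are all W)
(5,5): L (options (0,5)(W), (5,2)(W), (5,1)(W), (5,0)(W) are all W)
Every other cell has at least one move into one of the L cells above, so it is W.
From (5,7), the L positions reachable in one move are: (5,4), (5,3). Any move reaching one of these is winning.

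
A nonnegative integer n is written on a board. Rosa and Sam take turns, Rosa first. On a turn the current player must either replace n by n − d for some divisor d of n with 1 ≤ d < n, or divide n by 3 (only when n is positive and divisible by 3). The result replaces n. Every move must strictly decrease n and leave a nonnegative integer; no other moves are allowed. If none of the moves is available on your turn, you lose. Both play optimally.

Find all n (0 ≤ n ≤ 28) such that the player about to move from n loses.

0, 1, 4, 7, 9, 11, 13, 15, 17, 19, 23, 25, 28

Classify positions by backward induction: terminal positions (no move available) are L. From any other position, the mover wins iff some move reaches an L.
n=0: no move → L
n=1: no move → L
n=2: →1(L), so W
n=3: →1(L), so W
n=4: →2(W), 3(W) — all W, so L
n=5: →4(L), so W
n=6: →4(L), so W
n=7: →6(W) only, which is W, so L
n=8: →4(L), so W
n=9: →3(W), 6(W), 8(W) — all W, so L
n=10: →9(L), so W
n=11: →10(W) only, which is W, so L
n=12: →4(L), so W
n=13: →12(W) only, which is W, so L
n=14: →7(L), so W
n=15: →5(W), 10(W), 12(W), 14(W) — all W, so L
n=16: →15(L), so W
n=17: →16(W) only, which is W, so L
n=18: →9(L), so W
n=19: →18(W) only, which is W, so L
n=20: →15(L), so W
n=21: →7(L), so W
n=22: →11(L), so W
n=23: →22(W) only, which is W, so L
n=24: →23(L), so W
n=25: →20(W), 24(W) — all W, so L
n=26: →13(L), so W
n=27: →9(L), so W
n=28: →14(W), 21(W), 24(W), 26(W), 27(W) — all W, so L
Reading off the rows marked L gives the requested list; there are 13 such values of n.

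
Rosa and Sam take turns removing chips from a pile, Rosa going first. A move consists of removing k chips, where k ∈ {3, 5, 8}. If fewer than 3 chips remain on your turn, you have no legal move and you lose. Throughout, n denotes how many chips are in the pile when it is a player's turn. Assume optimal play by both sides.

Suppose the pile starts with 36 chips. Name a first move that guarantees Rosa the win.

Remove 3, leaving 33.

Classify positions by backward induction: terminal positions (no move available) are L. From any other position, the mover wins iff some move reaches an L.
n=0: no move → L
n=1: no move → L
n=2: no move → L
n=3: can move to 0, which is L ⇒ W
n=4: can move to 1, which is L ⇒ W
n=5: can move to 2, which is L ⇒ W
n=6: can move to 1, which is L ⇒ W
n=7: can move to 2, which is L ⇒ W
n=8: can move to 0, which is L ⇒ W
n=9: can move to 1, which is L ⇒ W
n=10: can move to 2, which is L ⇒ W
n=11: moves to 8(W), 6(W), 3(W); every one is W ⇒ L
n=12: moves to 9(W), 7(W), 4(W); every one is W ⇒ L
n=13: moves to 10(W), 8(W), 5(W); every one is W ⇒ L
n=14: can move to 11, which is L ⇒ W
n=15: can move to 12, which is L ⇒ W
n=16: can move to 13, which is L ⇒ W
n=17: can move to 12, which is L ⇒ W
n=18: can move to 13, which is L ⇒ W
n=19: can move to 11, which is L ⇒ W
n=20: can move to 12, which is L ⇒ W
n=21: can move to 13, which is L ⇒ W
n=22: moves to 19(W), 17(W), 14(W); every one is W ⇒ L
n=23: moves to 20(W), 18(W), 15(W); every one is W ⇒ L
n=24: moves to 21(W), 19(W), 16(W); every one is W ⇒ L
n=25: can move to 22, which is L ⇒ W
n=26: can move to 23, which is L ⇒ W
n=27: can move to 24, which is L ⇒ W
n=28: can move to 23, which is L ⇒ W
n=29: can move to 24, which is L ⇒ W
n=30: can move to 22, which is L ⇒ W
n=31: can move to 23, which is L ⇒ W
n=32: can move to 24, which is L ⇒ W
n=33: moves to 30(W), 28(W), 25(W); every one is W ⇒ L
n=34: moves to 31(W), 29(W), 26(W); every one is W ⇒ L
n=35: moves to 32(W), 30(W), 27(W); every one is W ⇒ L
n=36: can move to 33, which is L ⇒ W
From 36, the L positions reachable in one move are: 33.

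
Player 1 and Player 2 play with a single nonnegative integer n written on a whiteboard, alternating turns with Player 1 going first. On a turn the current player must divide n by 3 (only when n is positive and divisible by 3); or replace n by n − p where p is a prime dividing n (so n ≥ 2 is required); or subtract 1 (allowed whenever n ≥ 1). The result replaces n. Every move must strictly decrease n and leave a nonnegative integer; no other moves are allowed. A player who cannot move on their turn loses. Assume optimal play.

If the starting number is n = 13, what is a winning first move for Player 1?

Move to 0.

Label each position W (a win for the player to move) or L (a loss). A position with no legal move is L; any other position is W exactly when some move reaches an L, and L when every move reaches a W.
n=0: no move → L
n=1: can move to 0, which is L ⇒ W
n=2: can move to 0, which is L ⇒ W
n=3: can move to 0, which is L ⇒ W
n=4: moves to 2(W), 3(W); every one is W ⇒ L
n=5: can move to 0, which is L ⇒ W
n=6: can move to 4, which is L ⇒ W
n=7: can move to 0, which is L ⇒ W
n=8: moves to 6(W), 7(W); every one is W ⇒ L
n=9: can move to 8, which is L ⇒ W
n=10: can move to 8, which is L ⇒ W
n=11: can move to 0, which is L ⇒ W
n=12: can move to 4, which is L ⇒ W
n=13: can move to 0, which is L ⇒ W
From 13, the L positions reachable in one move are: 0.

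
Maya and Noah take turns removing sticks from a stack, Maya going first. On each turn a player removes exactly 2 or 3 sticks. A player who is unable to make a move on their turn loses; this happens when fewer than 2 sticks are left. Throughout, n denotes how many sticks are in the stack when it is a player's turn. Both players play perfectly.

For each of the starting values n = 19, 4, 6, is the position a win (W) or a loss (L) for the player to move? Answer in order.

Label each position W (a win for the player to move) or L (a loss). A position with no legal move is L; any other position is W exactly when some move reaches an L, and L when every move reaches a W.
n=0: no move → L
n=1: no move → L
n=2: can move to 0, which is L ⇒ W
n=3: can move to 1, which is L ⇒ W
n=4: can move to 1, which is L ⇒ W
n=5: moves to 3(W), 2(W); every one is W ⇒ L
n=6: moves to 4(W), 3(W); every one is W ⇒ L
n=7: can move to 5, which is L ⇒ W
n=8: can move to 6, which is L ⇒ W
n=9: can move to 6, which is L ⇒ W
n=10: moves to 8(W), 7(W); every one is W ⇒ L
n=11: moves to 9(W), 8(W); every one is W ⇒ L
n=12: can move to 10, which is L ⇒ W
n=13: can move to 11, which is L ⇒ W
n=14: can move to 11, which is L ⇒ W
n=15: moves to 13(W), 12(W); every one is W ⇒ L
n=16: moves to 14(W), 13(W); every one is W ⇒ L
n=17: can move to 15, which is L ⇒ W
n=18: can move to 16, which is L ⇒ W
n=19: can move to 16, which is L ⇒ W

19: W, 4: W, 6: L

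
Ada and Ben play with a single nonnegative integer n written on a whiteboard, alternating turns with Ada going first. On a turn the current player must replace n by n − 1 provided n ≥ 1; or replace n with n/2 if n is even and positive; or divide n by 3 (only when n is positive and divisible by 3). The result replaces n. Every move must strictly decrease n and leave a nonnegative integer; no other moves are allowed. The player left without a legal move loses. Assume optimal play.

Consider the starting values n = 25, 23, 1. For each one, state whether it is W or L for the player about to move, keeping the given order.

25: L, 23: L, 1: W

Label each position W (a win for the player to move) or L (a loss). A position with no legal move is L; any other position is W exactly when some move reaches an L, and L when every move reaches a W.
n=0: no move → L
n=1: reaches L-position 0 → W
n=2: only reaches 1(W), which is W → L
n=3: reaches L-position 2 → W
n=4: reaches L-position 2 → W
n=5: only reaches 4(W), which is W → L
n=6: reaches L-position 2 → W
n=7: only reaches 6(W), which is W → L
n=8: reaches L-position 7 → W
n=9: only reaches 3(W), 8(W), all W → L
n=10: reaches L-position 5 → W
n=11: only reaches 10(W), which is W → L
n=12: reaches L-position 11 → W
n=13: only reaches 12(W), which is W → L
n=14: reaches L-position 7 → W
n=15: reaches L-position 5 → W
n=16: only reaches 8(W), 15(W), all W → L
n=17: reaches L-position 16 → W
n=18: reaches L-position 9 → W
n=19: only reaches 18(W), which is W → L
n=20: reaches L-position 19 → W
n=21: reaches L-position 7 → W
n=22: reaches L-position 11 → W
n=23: only reaches 22(W), which is W → L
n=24: reaches L-position 23 → W
n=25: only reaches 24(W), which is W → L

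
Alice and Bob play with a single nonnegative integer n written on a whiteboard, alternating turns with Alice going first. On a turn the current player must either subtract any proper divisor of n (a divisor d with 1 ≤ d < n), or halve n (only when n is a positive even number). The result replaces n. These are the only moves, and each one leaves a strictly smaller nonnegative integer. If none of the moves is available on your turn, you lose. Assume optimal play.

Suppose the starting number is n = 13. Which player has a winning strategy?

Work bottom-up. With no move the player to move loses. Otherwise the position is W if at least one move leads to an L position for the opponent, and L if every move leads to a W.
n=0: no move → L
n=1: no move → L
n=2: W (go to 1, an L position)
n=3: L (sole option 2(W) is W)
n=4: W (go to 3, an L position)
n=5: L (sole option 4(W) is W)
n=6: W (go to 3, an L position)
n=7: L (sole option 6(W) is W)
n=8: W (go to 7, an L position)
n=9: L (options 6(W), 8(W) are all W)
n=10: W (go to 5, an L position)
n=11: L (sole option 10(W) is W)
n=12: W (go to 9, an L position)
n=13: L (sole option 12(W) is W)
The starting position 13 is L: whatever Alice does, the opponent receives a W position.

Bob wins.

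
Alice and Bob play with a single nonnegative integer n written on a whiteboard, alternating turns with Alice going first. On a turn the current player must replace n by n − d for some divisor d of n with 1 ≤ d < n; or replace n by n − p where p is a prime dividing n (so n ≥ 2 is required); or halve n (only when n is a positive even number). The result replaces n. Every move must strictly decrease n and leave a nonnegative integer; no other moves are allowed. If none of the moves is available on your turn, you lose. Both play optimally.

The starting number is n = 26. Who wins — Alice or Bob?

Bob wins.

Use the standard recursion: the mover loses at a terminal position; elsewhere, the mover wins exactly when some move hands the opponent an L position.
n=0: no move → L
n=1: no move → L
n=2: reaches L-position 0 → W
n=3: reaches L-position 0 → W
n=4: only reaches 2(W), 3(W), all W → L
n=5: reaches L-position 0 → W
n=6: reaches L-position 4 → W
n=7: reaches L-position 0 → W
n=8: reaches L-position 4 → W
n=9: only reaches 6(W), 8(W), all W → L
n=10: reaches L-position 9 → W
n=11: reaches L-position 0 → W
n=12: reaches L-position 9 → W
n=13: reaches L-position 0 → W
n=14: only reaches 7(W), 12(W), 13(W), all W → L
n=15: reaches L-position 14 → W
n=16: reaches L-position 14 → W
n=17: reaches L-position 0 → W
n=18: reaches L-position 9 → W
n=19: reaches L-position 0 → W
n=20: only reaches 10(W), 15(W), 16(W), 18(W), 19(W), all W → L
n=21: reaches L-position 14 → W
n=22: reaches L-position 20 → W
n=23: reaches L-position 0 → W
n=24: reaches L-position 20 → W
n=25: reaches L-position 20 → W
n=26: only reaches 13(W), 24(W), 25(W), all W → L
The starting position 26 is L: whatever Alice does, the opponent receives a W position.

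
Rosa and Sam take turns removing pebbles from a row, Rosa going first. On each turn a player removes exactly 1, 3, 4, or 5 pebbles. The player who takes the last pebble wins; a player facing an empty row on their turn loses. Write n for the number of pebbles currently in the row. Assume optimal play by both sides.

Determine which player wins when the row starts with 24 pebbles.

Use the standard recursion: the mover loses at a terminal position; elsewhere, the mover wins exactly when some move hands the opponent an L position.
n=0: no move → L
n=1: →0(L), so W
n=2: →1(W) only, which is W, so L
n=3: →2(L), so W
n=4: →0(L), so W
n=5: →2(L), so W
n=6: →2(L), so W
n=7: →2(L), so W
n=8: →7(W), 5(W), 4(W), 3(W) — all W, so L
n=9: →8(L), so W
n=10: →9(W), 7(W), 6(W), 5(W) — all W, so L
n=11: →10(L), so W
n=12: →8(L), so W
n=13: →10(L), so W
n=14: →10(L), so W
n=15: →10(L), so W
n=16: →15(W), 13(W), 12(W), 11(W) — all W, so L
n=17: →16(L), so W
n=18: →17(W), 15(W), 14(W), 13(W) — all W, so L
n=19: →18(L), so W
n=20: →16(L), so W
n=21: →18(L), so W
n=22: →18(L), so W
n=23: →18(L), so W
n=24: →23(W), 21(W), 20(W), 19(W) — all W, so L
Every move from 24 reaches a W position, so the mover loses.

Sam wins.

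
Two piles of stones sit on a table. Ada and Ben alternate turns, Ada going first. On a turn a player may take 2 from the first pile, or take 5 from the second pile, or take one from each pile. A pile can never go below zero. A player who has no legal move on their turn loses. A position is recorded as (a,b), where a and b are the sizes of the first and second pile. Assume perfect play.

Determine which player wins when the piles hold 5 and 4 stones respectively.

Classify positions by backward induction: terminal positions (no move available) are L. From any other position, the mover wins iff some move reaches an L.
No move ever increases a pile, so every position that can arise here has a ≤ 5 and b ≤ 4; it is enough to label the cells with 0 ≤ a ≤ 5 and 0 ≤ b ≤ 4.
Every move lowers a or b (never raises either), so fill the grid row by row in increasing a, and left to right within a row: each cell's successors are then already labelled.
      b=0  b=1  b=2  b=3  b=4
a=0:    L    L    L    L    L
a=1:    L    W    W    W    W
a=2:    W    W    W    W    W
a=3:    W    L    L    L    L
a=4:    L    L    W    W    W
a=5:    L    W    W    W    W
Cells with no legal move (terminal, hence L): (0,0), (0,1), (0,2), (0,3), (0,4), (1,0).
The remaining L cells, each justified by listing all of its moves:
(3,1): L (options (1,1)(W), (2,0)(W) are all W)
(3,2): L (options (1,2)(W), (2,1)(W) are all W)
(3,3): L (options (1,3)(W), (2,2)(W) are all W)
(3,4): L (options (1,4)(W), (2,3)(W) are all W)
(4,0): L (sole option (2,0)(W) is W)
(4,1): L (options (2,1)(W), (3,0)(W) are all W)
(5,0): L (sole option (3,0)(W) is W)
Every other cell has at least one move into one of the L cells above, so it is W.
The starting position (5,4) is W: Ada should move to (3,4), handing over an L position.

Ada wins.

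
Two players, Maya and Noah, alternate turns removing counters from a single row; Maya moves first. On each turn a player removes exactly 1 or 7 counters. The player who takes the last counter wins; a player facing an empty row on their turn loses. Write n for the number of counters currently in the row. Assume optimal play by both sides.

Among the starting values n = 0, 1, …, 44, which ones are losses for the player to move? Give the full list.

0, 2, 4, 6, 8, 10, 12, 14, 16, 18, 20, 22, 24, 26, 28, 30, 32, 34, 36, 38, 40, 42, 44

Compute win/loss labels from the base case upward. A position with no move is L. Any other position is W if it can reach an L in one move, else L.
n=0: no move → L
n=1: W (go to 0, an L position)
n=2: L (sole option 1(W) is W)
n=3: W (go to 2, an L position)
n=4: L (sole option 3(W) is W)
n=5: W (go to 4, an L position)
n=6: L (sole option 5(W) is W)
n=7: W (go to 6, an L position)
n=8: L (options 7(W), 1(W) are all W)
n=9: W (go to 8, an L position)
n=10: L (options 9(W), 3(W) are all W)
n=11: W (go to 10, an L position)
n=12: L (options 11(W), 5(W) are all W)
n=13: W (go to 12, an L position)
n=14: L (options 13(W), 7(W) are all W)
n=15: W (go to 14, an L position)
n=16: L (options 15(W), 9(W) are all W)
n=17: W (go to 16, an L position)
n=18: L (options 17(W), 11(W) are all W)
n=19: W (go to 18, an L position)
n=20: L (options 19(W), 13(W) are all W)
n=21: W (go to 20, an L position)
n=22: L (options 21(W), 15(W) are all W)
n=23: W (go to 22, an L position)
n=24: L (options 23(W), 17(W) are all W)
n=25: W (go to 24, an L position)
n=26: L (options 25(W), 19(W) are all W)
n=27: W (go to 26, an L position)
n=28: L (options 27(W), 21(W) are all W)
n=29: W (go to 28, an L position)
n=30: L (options 29(W), 23(W) are all W)
n=31: W (go to 30, an L position)
n=32: L (options 31(W), 25(W) are all W)
n=33: W (go to 32, an L position)
n=34: L (options 33(W), 27(W) are all W)
n=35: W (go to 34, an L position)
n=36: L (options 35(W), 29(W) are all W)
n=37: W (go to 36, an L position)
n=38: L (options 37(W), 31(W) are all W)
n=39: W (go to 38, an L position)
n=40: L (options 39(W), 33(W) are all W)
n=41: W (go to 40, an L position)
n=42: L (options 41(W), 35(W) are all W)
n=43: W (go to 42, an L position)
n=44: L (options 43(W), 37(W) are all W)
The losing starting values of n are exactly the entries labelled L in this table (23 of them).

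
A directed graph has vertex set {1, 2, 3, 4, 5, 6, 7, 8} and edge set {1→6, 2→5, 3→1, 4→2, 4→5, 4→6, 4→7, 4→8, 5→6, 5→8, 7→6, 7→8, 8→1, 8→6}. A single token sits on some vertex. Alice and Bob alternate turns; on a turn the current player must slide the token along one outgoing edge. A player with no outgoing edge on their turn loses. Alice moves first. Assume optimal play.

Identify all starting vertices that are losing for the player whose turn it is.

2, 3, 6

Compute win/loss labels from the base case upward. A position with no move is L. Any other position is W if it can reach an L in one move, else L.
Every edge goes from a vertex to one that appears earlier in the order 6, 1, 8, 5, 2, 7, 4, 3, so processing vertices in that order labels each vertex after all of its successors.
6: no outgoing edge → L
1: reaches L-position 6 → W
8: reaches L-position 6 → W
5: reaches L-position 6 → W
2: only reaches 5(W), which is W → L
7: reaches L-position 6 → W
4: reaches L-position 2 → W
3: only reaches 1(W), which is W → L
Reading off the rows marked L gives the requested list; there are 3 such vertices.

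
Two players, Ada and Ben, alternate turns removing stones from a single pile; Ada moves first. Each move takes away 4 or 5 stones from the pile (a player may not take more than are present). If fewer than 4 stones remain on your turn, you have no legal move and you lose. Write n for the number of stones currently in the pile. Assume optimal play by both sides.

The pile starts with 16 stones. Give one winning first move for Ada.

Remove 4, leaving 12.

Work bottom-up. With no move the player to move loses. Otherwise the position is W if at least one move leads to an L position for the opponent, and L if every move leads to a W.
n=0: no move → L
n=1: no move → L
n=2: no move → L
n=3: no move → L
n=4: →0(L), so W
n=5: →1(L), so W
n=6: →2(L), so W
n=7: →3(L), so W
n=8: →3(L), so W
n=9: →5(W), 4(W) — all W, so L
n=10: →6(W), 5(W) — all W, so L
n=11: →7(W), 6(W) — all W, so L
n=12: →8(W), 7(W) — all W, so L
n=13: →9(L), so W
n=14: →10(L), so W
n=15: →11(L), so W
n=16: →12(L), so W
From 16, the L positions reachable in one move are: 12, 11. Any move reaching one of these is winning.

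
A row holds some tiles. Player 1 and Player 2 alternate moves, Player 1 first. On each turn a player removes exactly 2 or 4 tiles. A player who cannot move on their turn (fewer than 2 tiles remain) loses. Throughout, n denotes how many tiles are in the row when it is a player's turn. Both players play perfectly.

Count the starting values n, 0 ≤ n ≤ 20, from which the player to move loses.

Classify positions by backward induction: terminal positions (no move available) are L. From any other position, the mover wins iff some move reaches an L.
n=0: no move → L
n=1: no move → L
n=2: →0(L), so W
n=3: →1(L), so W
n=4: →0(L), so W
n=5: →1(L), so W
n=6: →4(W), 2(W) — all W, so L
n=7: →5(W), 3(W) — all W, so L
n=8: →6(L), so W
n=9: →7(L), so W
n=10: →6(L), so W
n=11: →7(L), so W
n=12: →10(W), 8(W) — all W, so L
n=13: →11(W), 9(W) — all W, so L
n=14: →12(L), so W
n=15: →13(L), so W
n=16: →12(L), so W
n=17: →13(L), so W
n=18: →16(W), 14(W) — all W, so L
n=19: →17(W), 15(W) — all W, so L
n=20: →18(L), so W
L entries with 0 ≤ n ≤ 20: n = 0, 1, 6, 7, 12, 13, 18, 19; that makes 8.

8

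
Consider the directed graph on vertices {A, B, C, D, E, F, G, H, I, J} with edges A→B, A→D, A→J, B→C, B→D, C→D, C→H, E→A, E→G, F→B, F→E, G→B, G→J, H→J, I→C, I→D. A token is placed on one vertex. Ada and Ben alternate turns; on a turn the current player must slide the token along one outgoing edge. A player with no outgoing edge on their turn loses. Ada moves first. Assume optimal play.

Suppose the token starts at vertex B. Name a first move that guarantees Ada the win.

Move to D.

Compute win/loss labels from the base case upward. A position with no move is L. Any other position is W if it can reach an L in one move, else L.
Every edge goes from a vertex to one that appears earlier in the order J, D, H, C, B, G, A, I, E, F, so processing vertices in that order labels each vertex after all of its successors.
J: no outgoing edge → L
D: no outgoing edge → L
H: W (go to J, an L position)
C: W (go to D, an L position)
B: W (go to D, an L position)
G: W (go to J, an L position)
A: W (go to D, an L position)
I: W (go to D, an L position)
E: L (options A(W), G(W) are all W)
F: W (go to E, an L position)
From B, the L positions reachable in one move are: D.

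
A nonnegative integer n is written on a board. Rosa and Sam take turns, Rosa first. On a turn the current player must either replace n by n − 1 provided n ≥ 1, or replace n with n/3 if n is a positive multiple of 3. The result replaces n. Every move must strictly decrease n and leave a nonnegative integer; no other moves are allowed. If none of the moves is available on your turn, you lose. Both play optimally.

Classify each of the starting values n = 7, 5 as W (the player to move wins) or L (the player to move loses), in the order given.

7: L, 5: W

Classify positions by backward induction: terminal positions (no move available) are L. From any other position, the mover wins iff some move reaches an L.
n=0: no move → L
n=1: W (go to 0, an L position)
n=2: L (sole option 1(W) is W)
n=3: W (go to 2, an L position)
n=4: L (sole option 3(W) is W)
n=5: W (go to 4, an L position)
n=6: W (go to 2, an L position)
n=7: L (sole option 6(W) is W)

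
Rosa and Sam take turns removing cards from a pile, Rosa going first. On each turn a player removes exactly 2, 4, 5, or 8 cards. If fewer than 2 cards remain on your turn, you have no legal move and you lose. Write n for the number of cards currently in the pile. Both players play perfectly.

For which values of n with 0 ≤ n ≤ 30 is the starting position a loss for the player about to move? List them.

Compute win/loss labels from the base case upward. A position with no move is L. Any other position is W if it can reach an L in one move, else L.
n=0: no move → L
n=1: no move → L
n=2: reaches L-position 0 → W
n=3: reaches L-position 1 → W
n=4: reaches L-position 0 → W
n=5: reaches L-position 1 → W
n=6: reaches L-position 1 → W
n=7: only reaches 5(W), 3(W), 2(W), all W → L
n=8: reaches L-position 0 → W
n=9: reaches L-position 7 → W
n=10: only reaches 8(W), 6(W), 5(W), 2(W), all W → L
n=11: reaches L-position 7 → W
n=12: reaches L-position 10 → W
n=13: only reaches 11(W), 9(W), 8(W), 5(W), all W → L
n=14: reaches L-position 10 → W
n=15: reaches L-position 13 → W
n=16: only reaches 14(W), 12(W), 11(W), 8(W), all W → L
n=17: reaches L-position 13 → W
n=18: reaches L-position 16 → W
n=19: only reaches 17(W), 15(W), 14(W), 11(W), all W → L
n=20: reaches L-position 16 → W
n=21: reaches L-position 19 → W
n=22: only reaches 20(W), 18(W), 17(W), 14(W), all W → L
n=23: reaches L-position 19 → W
n=24: reaches L-position 22 → W
n=25: only reaches 23(W), 21(W), 20(W), 17(W), all W → L
n=26: reaches L-position 22 → W
n=27: reaches L-position 25 → W
n=28: only reaches 26(W), 24(W), 23(W), 20(W), all W → L
n=29: reaches L-position 25 → W
n=30: reaches L-position 28 → W
Reading off the rows marked L gives the requested list; there are 10 such values of n.

0, 1, 7, 10, 13, 16, 19, 22, 25, 28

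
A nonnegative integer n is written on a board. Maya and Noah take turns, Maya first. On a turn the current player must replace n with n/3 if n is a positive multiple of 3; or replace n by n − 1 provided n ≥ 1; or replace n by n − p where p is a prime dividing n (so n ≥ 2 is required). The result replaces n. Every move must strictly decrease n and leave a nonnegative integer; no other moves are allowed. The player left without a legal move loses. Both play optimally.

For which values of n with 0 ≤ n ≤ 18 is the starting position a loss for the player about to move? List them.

0, 4, 8, 14, 18

Compute win/loss labels from the base case upward. A position with no move is L. Any other position is W if it can reach an L in one move, else L.
n=0: no move → L
n=1: reaches L-position 0 → W
n=2: reaches L-position 0 → W
n=3: reaches L-position 0 → W
n=4: only reaches 2(W), 3(W), all W → L
n=5: reaches L-position 0 → W
n=6: reaches L-position 4 → W
n=7: reaches L-position 0 → W
n=8: only reaches 6(W), 7(W), all W → L
n=9: reaches L-position 8 → W
n=10: reaches L-position 8 → W
n=11: reaches L-position 0 → W
n=12: reaches L-position 4 → W
n=13: reaches L-position 0 → W
n=14: only reaches 7(W), 12(W), 13(W), all W → L
n=15: reaches L-position 14 → W
n=16: reaches L-position 14 → W
n=17: reaches L-position 0 → W
n=18: only reaches 6(W), 15(W), 16(W), 17(W), all W → L
The losing starting values of n are exactly the entries labelled L in this table (5 of them).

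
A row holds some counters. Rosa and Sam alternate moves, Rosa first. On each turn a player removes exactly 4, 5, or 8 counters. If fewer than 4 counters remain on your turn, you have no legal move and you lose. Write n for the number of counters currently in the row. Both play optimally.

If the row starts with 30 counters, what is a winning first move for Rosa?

Remove 4, leaving 26.

Compute win/loss labels from the base case upward. A position with no move is L. Any other position is W if it can reach an L in one move, else L.
n=0: no move → L
n=1: no move → L
n=2: no move → L
n=3: no move → L
n=4: can move to 0, which is L ⇒ W
n=5: can move to 1, which is L ⇒ W
n=6: can move to 2, which is L ⇒ W
n=7: can move to 3, which is L ⇒ W
n=8: can move to 3, which is L ⇒ W
n=9: can move to 1, which is L ⇒ W
n=10: can move to 2, which is L ⇒ W
n=11: can move to 3, which is L ⇒ W
n=12: moves to 8(W), 7(W), 4(W); every one is W ⇒ L
n=13: moves to 9(W), 8(W), 5(W); every one is W ⇒ L
n=14: moves to 10(W), 9(W), 6(W); every one is W ⇒ L
n=15: moves to 11(W), 10(W), 7(W); every one is W ⇒ L
n=16: can move to 12, which is L ⇒ W
n=17: can move to 13, which is L ⇒ W
n=18: can move to 14, which is L ⇒ W
n=19: can move to 15, which is L ⇒ W
n=20: can move to 15, which is L ⇒ W
n=21: can move to 13, which is L ⇒ W
n=22: can move to 14, which is L ⇒ W
n=23: can move to 15, which is L ⇒ W
n=24: moves to 20(W), 19(W), 16(W); every one is W ⇒ L
n=25: moves to 21(W), 20(W), 17(W); every one is W ⇒ L
n=26: moves to 22(W), 21(W), 18(W); every one is W ⇒ L
n=27: moves to 23(W), 22(W), 19(W); every one is W ⇒ L
n=28: can move to 24, which is L ⇒ W
n=29: can move to 25, which is L ⇒ W
n=30: can move to 26, which is L ⇒ W
From 30, the L positions reachable in one move are: 26, 25. Any move reaching one of these is winning.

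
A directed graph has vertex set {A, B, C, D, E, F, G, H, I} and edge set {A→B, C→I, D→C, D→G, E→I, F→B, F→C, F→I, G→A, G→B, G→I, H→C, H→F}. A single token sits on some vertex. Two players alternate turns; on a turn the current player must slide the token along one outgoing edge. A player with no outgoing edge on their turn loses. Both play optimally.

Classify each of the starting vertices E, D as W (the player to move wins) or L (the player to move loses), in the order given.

Label each position W (a win for the player to move) or L (a loss). A position with no legal move is L; any other position is W exactly when some move reaches an L, and L when every move reaches a W.
Every edge goes from a vertex to one that appears earlier in the order I, B, C, F, A, G, E, D, H, so processing vertices in that order labels each vertex after all of its successors.
I: no outgoing edge → L
B: no outgoing edge → L
C: reaches L-position I → W
F: reaches L-position B → W
A: reaches L-position B → W
G: reaches L-position B → W
E: reaches L-position I → W
D: only reaches G(W), C(W), all W → L
H: only reaches F(W), C(W), all W → L

E: W, D: L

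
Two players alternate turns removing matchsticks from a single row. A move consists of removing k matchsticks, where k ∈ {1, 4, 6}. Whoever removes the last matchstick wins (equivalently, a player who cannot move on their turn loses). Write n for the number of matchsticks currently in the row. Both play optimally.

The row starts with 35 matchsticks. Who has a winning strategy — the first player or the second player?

Compute win/loss labels from the base case upward. A position with no move is L. Any other position is W if it can reach an L in one move, else L.
n=0: no move → L
n=1: W (go to 0, an L position)
n=2: L (sole option 1(W) is W)
n=3: W (go to 2, an L position)
n=4: W (go to 0, an L position)
n=5: L (options 4(W), 1(W) are all W)
n=6: W (go to 5, an L position)
n=7: L (options 6(W), 3(W), 1(W) are all W)
n=8: W (go to 7, an L position)
n=9: W (go to 5, an L position)
n=10: L (options 9(W), 6(W), 4(W) are all W)
n=11: W (go to 10, an L position)
n=12: L (options 11(W), 8(W), 6(W) are all W)
n=13: W (go to 12, an L position)
n=14: W (go to 10, an L position)
n=15: L (options 14(W), 11(W), 9(W) are all W)
n=16: W (go to 15, an L position)
n=17: L (options 16(W), 13(W), 11(W) are all W)
n=18: W (go to 17, an L position)
n=19: W (go to 15, an L position)
n=20: L (options 19(W), 16(W), 14(W) are all W)
n=21: W (go to 20, an L position)
n=22: L (options 21(W), 18(W), 16(W) are all W)
n=23: W (go to 22, an L position)
n=24: W (go to 20, an L position)
n=25: L (options 24(W), 21(W), 19(W) are all W)
n=26: W (go to 25, an L position)
n=27: L (options 26(W), 23(W), 21(W) are all W)
n=28: W (go to 27, an L position)
n=29: W (go to 25, an L position)
n=30: L (options 29(W), 26(W), 24(W) are all W)
n=31: W (go to 30, an L position)
n=32: L (options 31(W), 28(W), 26(W) are all W)
n=33: W (go to 32, an L position)
n=34: W (go to 30, an L position)
n=35: L (options 34(W), 31(W), 29(W) are all W)
The starting position 35 is L: whatever the player to move does, the opponent receives a W position.

The second player wins.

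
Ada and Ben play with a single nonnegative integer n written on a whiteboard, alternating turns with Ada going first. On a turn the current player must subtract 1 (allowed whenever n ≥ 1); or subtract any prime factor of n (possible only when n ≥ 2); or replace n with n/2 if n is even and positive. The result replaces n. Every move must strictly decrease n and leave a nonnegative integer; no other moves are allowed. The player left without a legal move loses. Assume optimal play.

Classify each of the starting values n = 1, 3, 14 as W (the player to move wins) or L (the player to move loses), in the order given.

1: W, 3: W, 14: L

Use the standard recursion: the mover loses at a terminal position; elsewhere, the mover wins exactly when some move hands the opponent an L position.
n=0: no move → L
n=1: can move to 0, which is L ⇒ W
n=2: can move to 0, which is L ⇒ W
n=3: can move to 0, which is L ⇒ W
n=4: moves to 2(W), 3(W); every one is W ⇒ L
n=5: can move to 0, which is L ⇒ W
n=6: can move to 4, which is L ⇒ W
n=7: can move to 0, which is L ⇒ W
n=8: can move to 4, which is L ⇒ W
n=9: moves to 6(W), 8(W); every one is W ⇒ L
n=10: can move to 9, which is L ⇒ W
n=11: can move to 0, which is L ⇒ W
n=12: can move to 9, which is L ⇒ W
n=13: can move to 0, which is L ⇒ W
n=14: moves to 7(W), 12(W), 13(W); every one is W ⇒ L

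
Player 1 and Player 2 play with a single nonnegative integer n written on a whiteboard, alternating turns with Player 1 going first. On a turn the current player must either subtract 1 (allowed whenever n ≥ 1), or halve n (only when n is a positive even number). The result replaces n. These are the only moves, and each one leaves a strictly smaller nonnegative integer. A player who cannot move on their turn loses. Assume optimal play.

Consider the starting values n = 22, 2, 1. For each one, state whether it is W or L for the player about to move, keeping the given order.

Classify positions by backward induction: terminal positions (no move available) are L. From any other position, the mover wins iff some move reaches an L.
n=0: no move → L
n=1: →0(L), so W
n=2: →1(W) only, which is W, so L
n=3: →2(L), so W
n=4: →2(L), so W
n=5: →4(W) only, which is W, so L
n=6: →5(L), so W
n=7: →6(W) only, which is W, so L
n=8: →7(L), so W
n=9: →8(W) only, which is W, so L
n=10: →5(L), so W
n=11: →10(W) only, which is W, so L
n=12: →11(L), so W
n=13: →12(W) only, which is W, so L
n=14: →7(L), so W
n=15: →14(W) only, which is W, so L
n=16: →15(L), so W
n=17: →16(W) only, which is W, so L
n=18: →9(L), so W
n=19: →18(W) only, which is W, so L
n=20: →19(L), so W
n=21: →20(W) only, which is W, so L
n=22: →11(L), so W

22: W, 2: L, 1: W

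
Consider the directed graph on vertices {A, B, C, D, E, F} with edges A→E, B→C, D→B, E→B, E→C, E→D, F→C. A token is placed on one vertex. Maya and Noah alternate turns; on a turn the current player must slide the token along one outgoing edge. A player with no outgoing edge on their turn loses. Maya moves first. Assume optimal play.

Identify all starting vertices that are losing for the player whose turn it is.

A, C, D

Work bottom-up. With no move the player to move loses. Otherwise the position is W if at least one move leads to an L position for the opponent, and L if every move leads to a W.
Every edge goes from a vertex to one that appears earlier in the order C, B, D, E, F, A, so processing vertices in that order labels each vertex after all of its successors.
C: no outgoing edge → L
B: reaches L-position C → W
D: only reaches B(W), which is W → L
E: reaches L-position D → W
F: reaches L-position C → W
A: only reaches E(W), which is W → L
Reading off the rows marked L gives the requested list; there are 3 such vertices.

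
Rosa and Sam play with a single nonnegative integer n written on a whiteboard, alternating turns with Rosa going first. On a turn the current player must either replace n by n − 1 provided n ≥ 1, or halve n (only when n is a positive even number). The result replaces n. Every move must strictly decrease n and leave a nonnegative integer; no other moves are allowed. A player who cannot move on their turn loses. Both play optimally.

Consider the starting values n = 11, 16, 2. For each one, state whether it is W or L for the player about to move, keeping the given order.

11: L, 16: W, 2: L

Positions with no move are L. A position that does have a move is losing for the player to move precisely when every available move leads to a winning position for the opponent. Fill in the labels:
n=0: no move → L
n=1: →0(L), so W
n=2: →1(W) only, which is W, so L
n=3: →2(L), so W
n=4: →2(L), so W
n=5: →4(W) only, which is W, so L
n=6: →5(L), so W
n=7: →6(W) only, which is W, so L
n=8: →7(L), so W
n=9: →8(W) only, which is W, so L
n=10: →5(L), so W
n=11: →10(W) only, which is W, so L
n=12: →11(L), so W
n=13: →12(W) only, which is W, so L
n=14: →7(L), so W
n=15: →14(W) only, which is W, so L
n=16: →15(L), so W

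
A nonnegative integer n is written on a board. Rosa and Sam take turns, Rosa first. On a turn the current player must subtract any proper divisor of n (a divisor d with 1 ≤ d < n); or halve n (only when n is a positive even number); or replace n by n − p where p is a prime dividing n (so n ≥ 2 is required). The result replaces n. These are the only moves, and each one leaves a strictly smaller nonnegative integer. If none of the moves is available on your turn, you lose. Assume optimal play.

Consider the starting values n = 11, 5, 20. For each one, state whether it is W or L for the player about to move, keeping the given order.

Build the W/L table. Terminal = L. A non-terminal position is W if it has a move to some L; otherwise it is L.
n=0: no move → L
n=1: no move → L
n=2: can move to 0, which is L ⇒ W
n=3: can move to 0, which is L ⇒ W
n=4: moves to 2(W), 3(W); every one is W ⇒ L
n=5: can move to 0, which is L ⇒ W
n=6: can move to 4, which is L ⇒ W
n=7: can move to 0, which is L ⇒ W
n=8: can move to 4, which is L ⇒ W
n=9: moves to 6(W), 8(W); every one is W ⇒ L
n=10: can move to 9, which is L ⇒ W
n=11: can move to 0, which is L ⇒ W
n=12: can move to 9, which is L ⇒ W
n=13: can move to 0, which is L ⇒ W
n=14: moves to 7(W), 12(W), 13(W); every one is W ⇒ L
n=15: can move to 14, which is L ⇒ W
n=16: can move to 14, which is L ⇒ W
n=17: can move to 0, which is L ⇒ W
n=18: can move to 9, which is L ⇒ W
n=19: can move to 0, which is L ⇒ W
n=20: moves to 10(W), 15(W), 16(W), 18(W), 19(W); every one is W ⇒ L

11: W, 5: W, 20: L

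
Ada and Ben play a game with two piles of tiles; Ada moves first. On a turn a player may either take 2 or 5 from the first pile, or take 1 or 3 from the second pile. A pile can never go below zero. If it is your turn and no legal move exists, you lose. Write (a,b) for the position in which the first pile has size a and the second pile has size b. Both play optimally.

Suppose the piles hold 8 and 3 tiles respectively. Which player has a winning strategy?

Ada wins.

Compute win/loss labels from the base case upward. A position with no move is L. Any other position is W if it can reach an L in one move, else L.
No move ever increases a pile, so every position that can arise here has a ≤ 8 and b ≤ 3; it is enough to label the cells with 0 ≤ a ≤ 8 and 0 ≤ b ≤ 3.
Every move lowers a or b (never raises either), so fill the grid row by row in increasing a, and left to right within a row: each cell's successors are then already labelled.
      b=0  b=1  b=2  b=3
a=0:    L    W    L    W
a=1:    L    W    L    W
a=2:    W    L    W    L
a=3:    W    L    W    L
a=4:    L    W    L    W
a=5:    W    W    W    W
a=6:    W    L    W    L
a=7:    L    W    L    W
a=8:    L    W    L    W
Cells with no legal move (terminal, hence L): (0,0), (1,0).
The remaining L cells, each justified by listing all of its moves:
(0,2): only reaches (0,1)(W), which is W → L
(1,2): only reaches (1,1)(W), which is W → L
(2,1): only reaches (0,1)(W), (2,0)(W), all W → L
(2,3): only reaches (0,3)(W), (2,2)(W), (2,0)(W), all W → L
(3,1): only reaches (1,1)(W), (3,0)(W), all W → L
(3,3): only reaches (1,3)(W), (3,2)(W), (3,0)(W), all W → L
(4,0): only reaches (2,0)(W), which is W → L
(4,2): only reaches (2,2)(W), (4,1)(W), all W → L
(6,1): only reaches (4,1)(W), (1,1)(W), (6,0)(W), all W → L
(6,3): only reaches (4,3)(W), (1,3)(W), (6,2)(W), (6,0)(W), all W → L
(7,0): only reaches (5,0)(W), (2,0)(W), all W → L
(7,2): only reaches (5,2)(W), (2,2)(W), (7,1)(W), all W → L
(8,0): only reaches (6,0)(W), (3,0)(W), all W → L
(8,2): only reaches (6,2)(W), (3,2)(W), (8,1)(W), all W → L
Every other cell has at least one move into one of the L cells above, so it is W.
The starting position (8,3) is W: Ada should move to (6,3), handing over an L position.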